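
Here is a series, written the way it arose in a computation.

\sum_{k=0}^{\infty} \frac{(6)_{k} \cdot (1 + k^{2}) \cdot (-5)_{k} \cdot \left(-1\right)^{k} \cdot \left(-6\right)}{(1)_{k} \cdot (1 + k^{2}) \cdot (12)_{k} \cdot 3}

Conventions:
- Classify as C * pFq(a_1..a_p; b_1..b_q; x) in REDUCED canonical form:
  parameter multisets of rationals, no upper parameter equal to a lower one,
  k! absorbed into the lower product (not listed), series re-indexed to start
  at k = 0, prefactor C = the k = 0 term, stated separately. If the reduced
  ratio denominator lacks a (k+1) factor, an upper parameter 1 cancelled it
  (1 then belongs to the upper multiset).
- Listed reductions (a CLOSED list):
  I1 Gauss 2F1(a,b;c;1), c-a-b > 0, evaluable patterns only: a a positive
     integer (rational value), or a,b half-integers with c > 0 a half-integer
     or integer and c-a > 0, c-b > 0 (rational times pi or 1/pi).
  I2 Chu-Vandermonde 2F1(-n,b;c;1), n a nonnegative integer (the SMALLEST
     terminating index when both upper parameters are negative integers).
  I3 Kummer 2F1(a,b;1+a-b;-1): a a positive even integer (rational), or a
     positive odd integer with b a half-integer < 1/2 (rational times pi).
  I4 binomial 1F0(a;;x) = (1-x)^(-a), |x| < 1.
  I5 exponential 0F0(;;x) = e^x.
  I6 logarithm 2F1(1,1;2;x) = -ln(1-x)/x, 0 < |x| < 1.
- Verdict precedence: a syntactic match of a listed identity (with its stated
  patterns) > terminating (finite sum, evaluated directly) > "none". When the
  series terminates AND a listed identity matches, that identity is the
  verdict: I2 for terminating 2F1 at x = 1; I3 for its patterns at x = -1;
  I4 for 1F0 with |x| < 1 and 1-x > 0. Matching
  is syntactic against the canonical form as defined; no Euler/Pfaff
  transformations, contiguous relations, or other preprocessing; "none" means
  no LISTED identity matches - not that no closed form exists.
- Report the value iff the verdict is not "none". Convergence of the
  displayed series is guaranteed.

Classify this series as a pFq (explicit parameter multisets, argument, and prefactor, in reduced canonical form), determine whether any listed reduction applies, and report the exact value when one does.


This is -2 * 2F1(-5, 6; 12; -1) in reduced canonical form. Verdict at x = -1: Kummer's theorem (I3) matches (x = -1; c = 12 equals 1+a-b for upper {-5, 6}: listed pattern). Its exact value is -\frac{33}{2}.

Key step: with t_0 = -2, (1)_k (prefactor -2) is k! itself.
Consecutive-term ratio: r(k) = -1 * (k-5) (k+6) / [(k+12) (k+1)] - poly over poly, x = -1 from leading terms; C = -2 at k = 0.


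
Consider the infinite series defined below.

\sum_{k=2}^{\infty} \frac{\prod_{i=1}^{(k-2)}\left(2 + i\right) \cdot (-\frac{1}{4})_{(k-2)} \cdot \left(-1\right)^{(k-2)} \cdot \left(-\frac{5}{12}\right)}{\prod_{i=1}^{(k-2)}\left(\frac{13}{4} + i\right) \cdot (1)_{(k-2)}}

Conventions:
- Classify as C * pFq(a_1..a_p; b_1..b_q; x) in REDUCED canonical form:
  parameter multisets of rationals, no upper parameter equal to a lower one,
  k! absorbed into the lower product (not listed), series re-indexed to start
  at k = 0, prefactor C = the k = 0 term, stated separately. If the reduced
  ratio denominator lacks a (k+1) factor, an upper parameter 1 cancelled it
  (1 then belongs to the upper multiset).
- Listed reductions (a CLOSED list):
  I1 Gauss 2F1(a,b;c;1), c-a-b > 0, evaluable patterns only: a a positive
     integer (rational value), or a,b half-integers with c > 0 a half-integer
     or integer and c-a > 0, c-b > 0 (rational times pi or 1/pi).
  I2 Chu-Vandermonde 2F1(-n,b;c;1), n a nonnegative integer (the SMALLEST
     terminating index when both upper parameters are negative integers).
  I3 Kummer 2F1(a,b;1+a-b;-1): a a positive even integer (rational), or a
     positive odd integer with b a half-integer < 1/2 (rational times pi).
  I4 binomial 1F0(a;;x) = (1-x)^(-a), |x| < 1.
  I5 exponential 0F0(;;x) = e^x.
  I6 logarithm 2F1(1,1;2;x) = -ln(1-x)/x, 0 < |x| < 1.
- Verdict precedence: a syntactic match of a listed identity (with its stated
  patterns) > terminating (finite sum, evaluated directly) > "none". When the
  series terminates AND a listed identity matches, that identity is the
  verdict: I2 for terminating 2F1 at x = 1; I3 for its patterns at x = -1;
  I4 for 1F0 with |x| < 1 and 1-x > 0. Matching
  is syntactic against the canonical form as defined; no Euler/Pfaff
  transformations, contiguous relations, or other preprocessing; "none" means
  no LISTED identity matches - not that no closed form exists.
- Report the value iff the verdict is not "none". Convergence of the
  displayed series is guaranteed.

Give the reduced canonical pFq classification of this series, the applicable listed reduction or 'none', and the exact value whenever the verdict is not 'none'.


This is -\frac{5}{12} * 2F1(-\frac{1}{4}, 3; \frac{17}{4}; -1) in reduced canonical form. Verdict: none - this 2F1 at x = -1 matches no listed pattern, and upper {-\frac{1}{4}, 3} holds no stopper.

Key step: t_0 = -\frac{5}{12} here, and the lower running product (C = -5/12) is a rising factorial.
Term ratio: r(k) = -1 * (k-\frac{1}{4}) (k+3) / [(k+\frac{17}{4}) (k+1)] - rational in k, leading ratio -1; with t_0 = -\frac{5}{12}, classification follows.


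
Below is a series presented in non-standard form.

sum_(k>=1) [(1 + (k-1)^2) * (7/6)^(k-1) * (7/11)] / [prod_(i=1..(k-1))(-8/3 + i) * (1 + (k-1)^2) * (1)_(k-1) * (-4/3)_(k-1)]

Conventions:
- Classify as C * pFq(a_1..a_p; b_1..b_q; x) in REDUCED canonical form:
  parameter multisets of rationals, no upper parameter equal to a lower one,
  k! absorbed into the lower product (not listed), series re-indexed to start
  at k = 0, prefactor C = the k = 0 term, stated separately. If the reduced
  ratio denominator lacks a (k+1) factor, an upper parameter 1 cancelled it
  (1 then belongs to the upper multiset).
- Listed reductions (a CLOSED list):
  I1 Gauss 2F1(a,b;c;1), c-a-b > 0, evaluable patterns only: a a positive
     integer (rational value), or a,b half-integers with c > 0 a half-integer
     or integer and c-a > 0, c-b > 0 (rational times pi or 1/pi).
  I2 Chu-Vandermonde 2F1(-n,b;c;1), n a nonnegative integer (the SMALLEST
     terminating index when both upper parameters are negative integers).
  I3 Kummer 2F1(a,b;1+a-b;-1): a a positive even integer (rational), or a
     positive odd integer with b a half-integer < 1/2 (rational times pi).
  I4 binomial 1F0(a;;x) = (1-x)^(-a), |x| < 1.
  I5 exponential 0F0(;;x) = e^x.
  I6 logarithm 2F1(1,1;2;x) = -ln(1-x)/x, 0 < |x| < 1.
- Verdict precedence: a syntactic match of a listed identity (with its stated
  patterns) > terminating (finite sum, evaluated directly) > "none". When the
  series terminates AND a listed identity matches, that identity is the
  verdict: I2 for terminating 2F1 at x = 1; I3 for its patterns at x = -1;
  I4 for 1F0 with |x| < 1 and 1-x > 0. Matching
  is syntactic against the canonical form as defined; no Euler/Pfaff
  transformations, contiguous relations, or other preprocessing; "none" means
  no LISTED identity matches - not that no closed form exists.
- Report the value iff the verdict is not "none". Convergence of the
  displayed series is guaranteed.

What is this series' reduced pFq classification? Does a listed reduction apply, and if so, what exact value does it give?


At argument 7/6: a 0F2 with upper {-}, lower {-5/3, -4/3}, scaled by C = 7/11. Verdict: none. Every listed pattern misses the 0F2 form at 7/6, upper {-}.

The tell: x = (7/6) and k^2 + 1 divides numerator and denominator alike; C = 7/11 after cancelling.
Step ratio: r(k) = (7/6) * 1 / [(k-5/3) (k-4/3) (k+1)] - rational; roots negated = parameters, x = (7/6), C = 7/11.


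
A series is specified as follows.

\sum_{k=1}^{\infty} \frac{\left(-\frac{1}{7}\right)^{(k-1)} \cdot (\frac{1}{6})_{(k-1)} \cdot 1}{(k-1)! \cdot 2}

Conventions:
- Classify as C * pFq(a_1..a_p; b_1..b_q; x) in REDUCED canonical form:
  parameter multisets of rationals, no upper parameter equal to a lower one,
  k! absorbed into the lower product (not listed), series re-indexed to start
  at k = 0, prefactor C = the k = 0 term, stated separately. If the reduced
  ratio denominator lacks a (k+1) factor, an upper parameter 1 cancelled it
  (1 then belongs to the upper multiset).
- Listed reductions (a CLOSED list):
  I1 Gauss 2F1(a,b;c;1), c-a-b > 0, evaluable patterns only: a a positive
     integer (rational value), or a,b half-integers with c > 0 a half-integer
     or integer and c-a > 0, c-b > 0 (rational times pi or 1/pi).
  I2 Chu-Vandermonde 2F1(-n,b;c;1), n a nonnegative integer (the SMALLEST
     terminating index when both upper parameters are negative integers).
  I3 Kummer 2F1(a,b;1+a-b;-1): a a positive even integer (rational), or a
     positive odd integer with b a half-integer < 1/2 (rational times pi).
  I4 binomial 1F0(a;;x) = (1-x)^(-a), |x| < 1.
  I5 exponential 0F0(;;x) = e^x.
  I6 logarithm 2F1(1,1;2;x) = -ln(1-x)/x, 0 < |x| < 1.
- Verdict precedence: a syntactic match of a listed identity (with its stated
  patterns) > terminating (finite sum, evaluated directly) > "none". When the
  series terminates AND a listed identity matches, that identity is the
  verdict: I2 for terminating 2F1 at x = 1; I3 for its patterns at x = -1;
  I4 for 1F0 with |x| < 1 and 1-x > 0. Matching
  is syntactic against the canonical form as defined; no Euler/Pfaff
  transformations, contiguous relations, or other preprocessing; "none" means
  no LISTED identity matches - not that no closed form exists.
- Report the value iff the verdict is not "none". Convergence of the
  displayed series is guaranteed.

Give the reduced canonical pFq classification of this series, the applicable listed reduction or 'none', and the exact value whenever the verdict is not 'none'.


With C = \frac{1}{2}: the canonical form is 1F0(\frac{1}{6}; -; -\frac{1}{7}). Verdict: the I4 binomial reduction applies (the 1F0 binomial series: exponent -1/6, x = -\frac{1}{7}). Sum: \frac{1}{2} \cdot \left(\frac{8}{7}\right)^{-\frac{1}{6}}.

Key observation: x = -\frac{1}{7} and the constant factors (C = 1/2) combine into one prefactor.
Adjacent-term ratio: r(k) = -\frac{1}{7} * (k+\frac{1}{6}) / [(k+1)] ; factor over Q: parameters, x = -\frac{1}{7}, and C = \frac{1}{2}.


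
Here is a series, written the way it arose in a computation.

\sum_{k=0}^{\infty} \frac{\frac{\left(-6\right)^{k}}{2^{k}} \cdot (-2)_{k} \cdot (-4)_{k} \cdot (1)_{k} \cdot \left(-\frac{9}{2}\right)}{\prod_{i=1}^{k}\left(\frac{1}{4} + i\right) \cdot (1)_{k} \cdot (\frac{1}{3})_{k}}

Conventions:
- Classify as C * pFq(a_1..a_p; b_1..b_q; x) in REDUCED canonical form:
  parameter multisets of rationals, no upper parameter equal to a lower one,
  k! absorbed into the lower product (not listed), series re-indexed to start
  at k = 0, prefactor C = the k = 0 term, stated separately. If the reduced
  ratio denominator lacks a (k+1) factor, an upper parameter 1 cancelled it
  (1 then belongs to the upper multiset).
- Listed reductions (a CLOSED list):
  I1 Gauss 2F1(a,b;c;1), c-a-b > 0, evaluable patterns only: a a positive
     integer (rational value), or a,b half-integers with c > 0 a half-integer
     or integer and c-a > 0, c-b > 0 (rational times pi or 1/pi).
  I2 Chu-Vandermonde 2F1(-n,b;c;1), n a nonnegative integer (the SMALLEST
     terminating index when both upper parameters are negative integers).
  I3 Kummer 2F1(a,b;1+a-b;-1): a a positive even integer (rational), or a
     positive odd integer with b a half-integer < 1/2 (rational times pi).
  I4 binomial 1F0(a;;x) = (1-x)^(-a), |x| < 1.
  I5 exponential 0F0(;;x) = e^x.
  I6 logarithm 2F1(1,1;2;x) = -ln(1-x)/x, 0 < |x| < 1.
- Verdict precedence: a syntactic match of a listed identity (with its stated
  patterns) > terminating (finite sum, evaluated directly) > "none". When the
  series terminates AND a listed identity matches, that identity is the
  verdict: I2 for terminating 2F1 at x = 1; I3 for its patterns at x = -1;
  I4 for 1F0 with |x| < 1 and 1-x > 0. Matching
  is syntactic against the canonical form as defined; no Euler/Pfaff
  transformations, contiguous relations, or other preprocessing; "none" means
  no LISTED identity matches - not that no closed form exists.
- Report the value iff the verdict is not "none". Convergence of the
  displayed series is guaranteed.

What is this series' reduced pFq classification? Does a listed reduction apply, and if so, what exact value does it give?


Prefactor -\frac{9}{2}, argument -3: 3F2 with upper {-4, -2, 1} over lower {\frac{1}{3}, \frac{5}{4}}. Verdict: terminating. (-2)_k vanishes past k = 2, leaving a 3-term sum, computed directly. Value: -\frac{5229}{10}.

The tell: x = -3 and the lower running product (C = -9/2) is a rising factorial.
Term ratio: r(k) = -3 * (k-4) (k-2) (k+1) / [(k+\frac{1}{3}) (k+\frac{5}{4}) (k+1)] - poly over poly, x = -3 from leading terms; C = -\frac{9}{2} at k = 0.


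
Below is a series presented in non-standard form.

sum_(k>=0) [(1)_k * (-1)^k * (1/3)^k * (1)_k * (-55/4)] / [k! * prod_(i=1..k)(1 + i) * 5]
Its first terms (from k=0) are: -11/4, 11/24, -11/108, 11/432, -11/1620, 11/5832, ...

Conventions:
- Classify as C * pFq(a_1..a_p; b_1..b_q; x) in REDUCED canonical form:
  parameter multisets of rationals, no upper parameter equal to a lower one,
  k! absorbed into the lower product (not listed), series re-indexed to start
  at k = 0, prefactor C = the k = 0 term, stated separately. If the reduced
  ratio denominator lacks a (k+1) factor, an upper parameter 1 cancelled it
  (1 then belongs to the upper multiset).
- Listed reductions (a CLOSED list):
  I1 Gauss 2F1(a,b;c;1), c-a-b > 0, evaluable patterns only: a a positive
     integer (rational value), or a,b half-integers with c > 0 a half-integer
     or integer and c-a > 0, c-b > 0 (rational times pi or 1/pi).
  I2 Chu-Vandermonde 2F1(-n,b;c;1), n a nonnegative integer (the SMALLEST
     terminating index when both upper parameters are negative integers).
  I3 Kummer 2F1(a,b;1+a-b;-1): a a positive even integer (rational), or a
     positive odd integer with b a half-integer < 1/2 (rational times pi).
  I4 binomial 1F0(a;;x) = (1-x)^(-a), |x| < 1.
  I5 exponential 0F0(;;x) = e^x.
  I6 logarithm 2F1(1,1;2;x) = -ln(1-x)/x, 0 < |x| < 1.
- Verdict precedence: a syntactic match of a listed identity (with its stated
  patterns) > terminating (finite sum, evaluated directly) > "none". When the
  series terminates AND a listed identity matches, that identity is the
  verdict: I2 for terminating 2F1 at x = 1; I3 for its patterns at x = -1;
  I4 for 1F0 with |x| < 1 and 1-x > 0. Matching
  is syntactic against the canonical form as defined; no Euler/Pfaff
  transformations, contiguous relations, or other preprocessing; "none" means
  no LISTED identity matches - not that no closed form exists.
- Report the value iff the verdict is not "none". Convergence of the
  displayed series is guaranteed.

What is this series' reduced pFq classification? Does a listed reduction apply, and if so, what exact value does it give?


Reduced: x = -1/3, 2F1, upper = {1, 1}, lower = {2}, C = -11/4. Verdict: the I6 logarithm reduction fires (the logarithm: parameters (1,1;2), x = -1/3). Its exact value is (-33/4) * ln(4/3).

Key observation: from the first term -11/4: the (-1)^k factor (prefactor -11/4) folds into the argument's sign.
Consecutive-term ratio: r(k) = (-1/3) * (k+1) (k+1) / [(k+2) (k+1)] - rational; roots negated = parameters, x = (-1/3), C = -11/4.


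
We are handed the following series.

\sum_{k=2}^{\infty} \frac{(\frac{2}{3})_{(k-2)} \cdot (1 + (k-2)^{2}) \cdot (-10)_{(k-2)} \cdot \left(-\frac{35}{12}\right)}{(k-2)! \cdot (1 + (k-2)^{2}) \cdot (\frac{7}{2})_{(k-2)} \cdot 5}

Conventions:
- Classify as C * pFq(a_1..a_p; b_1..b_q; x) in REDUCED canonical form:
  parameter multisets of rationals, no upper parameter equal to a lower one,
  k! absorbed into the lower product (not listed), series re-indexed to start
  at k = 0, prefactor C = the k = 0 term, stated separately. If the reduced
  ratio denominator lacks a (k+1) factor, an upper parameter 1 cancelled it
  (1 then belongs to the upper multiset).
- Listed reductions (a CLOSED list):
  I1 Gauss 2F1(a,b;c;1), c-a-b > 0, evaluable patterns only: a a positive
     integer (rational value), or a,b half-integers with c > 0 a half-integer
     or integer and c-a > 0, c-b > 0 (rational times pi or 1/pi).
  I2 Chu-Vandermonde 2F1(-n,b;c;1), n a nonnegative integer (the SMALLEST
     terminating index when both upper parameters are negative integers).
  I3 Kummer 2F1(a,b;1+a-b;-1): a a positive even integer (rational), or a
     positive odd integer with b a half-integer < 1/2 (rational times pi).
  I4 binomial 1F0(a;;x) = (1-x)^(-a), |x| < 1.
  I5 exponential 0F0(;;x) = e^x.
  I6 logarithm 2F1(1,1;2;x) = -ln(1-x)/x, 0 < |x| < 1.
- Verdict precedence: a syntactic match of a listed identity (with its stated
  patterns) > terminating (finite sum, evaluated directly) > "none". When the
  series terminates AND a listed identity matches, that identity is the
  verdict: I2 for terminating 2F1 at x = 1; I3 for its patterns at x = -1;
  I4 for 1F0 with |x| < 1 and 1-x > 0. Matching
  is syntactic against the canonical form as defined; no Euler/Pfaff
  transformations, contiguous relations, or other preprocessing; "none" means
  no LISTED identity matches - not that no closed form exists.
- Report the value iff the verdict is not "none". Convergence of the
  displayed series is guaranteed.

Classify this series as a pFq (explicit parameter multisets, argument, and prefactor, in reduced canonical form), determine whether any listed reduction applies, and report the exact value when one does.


The tell: t_0 = -\frac{7}{12} here, and the constant factors (C = -7/12, x = 1) combine into one prefactor.
Term ratio: r(k) = 1 * (k-10) (k+\frac{2}{3}) / [(k+\frac{7}{2}) (k+1)] - poly over poly, x = 1 from leading terms; C = -\frac{7}{12} at k = 0.

With C = -\frac{7}{12}: the canonical form is 2F1(-10, \frac{2}{3}; \frac{7}{2}; 1). Verdict at x = 1: Chu-Vandermonde (I2) matches (terminating 2F1 at x = 1 with n = 10, b = 2/3, c = \frac{7}{2}). Its exact value is -\frac{12406976011}{59978431260}.


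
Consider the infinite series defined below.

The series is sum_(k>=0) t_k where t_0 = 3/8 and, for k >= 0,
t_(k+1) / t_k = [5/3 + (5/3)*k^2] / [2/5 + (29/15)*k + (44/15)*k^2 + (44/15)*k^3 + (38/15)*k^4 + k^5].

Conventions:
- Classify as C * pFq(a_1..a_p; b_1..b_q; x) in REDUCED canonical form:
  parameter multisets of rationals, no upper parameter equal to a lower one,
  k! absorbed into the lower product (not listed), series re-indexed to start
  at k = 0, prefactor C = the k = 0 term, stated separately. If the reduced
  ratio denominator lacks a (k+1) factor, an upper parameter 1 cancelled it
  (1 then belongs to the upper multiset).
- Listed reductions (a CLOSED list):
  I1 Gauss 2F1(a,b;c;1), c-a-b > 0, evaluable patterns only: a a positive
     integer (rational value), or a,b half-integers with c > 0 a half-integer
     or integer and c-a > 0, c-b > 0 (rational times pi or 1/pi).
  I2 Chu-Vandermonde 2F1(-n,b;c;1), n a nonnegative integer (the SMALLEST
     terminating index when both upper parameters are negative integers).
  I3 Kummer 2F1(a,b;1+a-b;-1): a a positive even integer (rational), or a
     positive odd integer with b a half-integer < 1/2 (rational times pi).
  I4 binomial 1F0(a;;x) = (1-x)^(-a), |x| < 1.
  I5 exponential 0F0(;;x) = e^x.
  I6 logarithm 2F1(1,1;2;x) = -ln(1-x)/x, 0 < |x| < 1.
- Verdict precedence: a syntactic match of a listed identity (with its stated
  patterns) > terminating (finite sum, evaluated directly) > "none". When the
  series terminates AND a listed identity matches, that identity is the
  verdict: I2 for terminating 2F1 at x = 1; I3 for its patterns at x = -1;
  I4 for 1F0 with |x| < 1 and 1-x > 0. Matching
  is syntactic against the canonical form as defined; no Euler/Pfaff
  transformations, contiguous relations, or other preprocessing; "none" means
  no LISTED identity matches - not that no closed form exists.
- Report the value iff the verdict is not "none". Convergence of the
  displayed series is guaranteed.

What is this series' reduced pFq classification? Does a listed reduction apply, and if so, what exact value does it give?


Reduced: x = 5/3, 0F2, upper = {-}, lower = {1/3, 6/5}, C = 3/8. Verdict: none. No listed pattern accepts 0F2(-; 1/3, 6/5; 5/3).

Key step: t_0 being 3/8, the expanded ratio factors over Q; C = 3/8, x = 5/3, roots give parameters.
Step ratio: r(k) = (5/3) * 1 / [(k+1/3) (k+6/5) (k+1)] - rational in k, leading ratio (5/3); with t_0 = 3/8, classification follows.


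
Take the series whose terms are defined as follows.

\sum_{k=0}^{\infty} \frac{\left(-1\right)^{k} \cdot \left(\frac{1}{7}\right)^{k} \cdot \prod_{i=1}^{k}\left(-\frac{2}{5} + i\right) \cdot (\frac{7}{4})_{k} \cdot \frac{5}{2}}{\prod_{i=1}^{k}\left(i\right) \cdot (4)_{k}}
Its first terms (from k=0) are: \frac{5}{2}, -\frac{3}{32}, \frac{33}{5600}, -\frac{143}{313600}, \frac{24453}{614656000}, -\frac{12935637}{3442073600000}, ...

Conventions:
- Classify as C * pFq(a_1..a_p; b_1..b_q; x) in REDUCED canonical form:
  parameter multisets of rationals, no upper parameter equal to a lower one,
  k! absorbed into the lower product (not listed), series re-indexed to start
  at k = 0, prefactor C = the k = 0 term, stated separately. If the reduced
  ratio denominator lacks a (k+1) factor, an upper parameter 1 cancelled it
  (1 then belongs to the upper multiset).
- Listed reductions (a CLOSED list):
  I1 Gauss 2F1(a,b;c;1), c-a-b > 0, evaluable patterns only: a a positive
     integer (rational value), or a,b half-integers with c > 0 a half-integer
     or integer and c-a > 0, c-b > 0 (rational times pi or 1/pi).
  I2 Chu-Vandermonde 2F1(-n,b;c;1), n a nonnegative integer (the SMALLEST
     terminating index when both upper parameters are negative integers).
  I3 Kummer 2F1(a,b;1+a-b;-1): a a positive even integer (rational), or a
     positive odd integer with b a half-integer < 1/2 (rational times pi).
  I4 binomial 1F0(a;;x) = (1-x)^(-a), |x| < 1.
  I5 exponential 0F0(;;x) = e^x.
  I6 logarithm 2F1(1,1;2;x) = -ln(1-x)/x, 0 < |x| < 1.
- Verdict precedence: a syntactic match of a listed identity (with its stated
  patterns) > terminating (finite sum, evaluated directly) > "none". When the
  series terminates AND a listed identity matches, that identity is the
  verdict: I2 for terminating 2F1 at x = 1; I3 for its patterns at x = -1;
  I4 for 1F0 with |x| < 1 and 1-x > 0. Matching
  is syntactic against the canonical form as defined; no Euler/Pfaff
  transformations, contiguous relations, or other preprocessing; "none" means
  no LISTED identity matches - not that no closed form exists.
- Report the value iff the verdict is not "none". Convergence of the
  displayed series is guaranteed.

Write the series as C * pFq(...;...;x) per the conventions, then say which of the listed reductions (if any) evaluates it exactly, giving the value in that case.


The series (x = -\frac{1}{7}) is 2F1: upper {\frac{3}{5}, \frac{7}{4}}, lower {4}, prefactor \frac{5}{2}. Verdict: none - at argument -\frac{1}{7} the multisets {\frac{3}{5}, \frac{7}{4}} ; {4} match no listed identity.

Key step: t_0 being \frac{5}{2}, the product of the first k integers (C = 5/2) is k!.
Consecutive-term ratio: r(k) = -\frac{1}{7} * (k+\frac{3}{5}) (k+\frac{7}{4}) / [(k+4) (k+1)] - rational in k, leading ratio -\frac{1}{7}; with t_0 = \frac{5}{2}, classification follows.


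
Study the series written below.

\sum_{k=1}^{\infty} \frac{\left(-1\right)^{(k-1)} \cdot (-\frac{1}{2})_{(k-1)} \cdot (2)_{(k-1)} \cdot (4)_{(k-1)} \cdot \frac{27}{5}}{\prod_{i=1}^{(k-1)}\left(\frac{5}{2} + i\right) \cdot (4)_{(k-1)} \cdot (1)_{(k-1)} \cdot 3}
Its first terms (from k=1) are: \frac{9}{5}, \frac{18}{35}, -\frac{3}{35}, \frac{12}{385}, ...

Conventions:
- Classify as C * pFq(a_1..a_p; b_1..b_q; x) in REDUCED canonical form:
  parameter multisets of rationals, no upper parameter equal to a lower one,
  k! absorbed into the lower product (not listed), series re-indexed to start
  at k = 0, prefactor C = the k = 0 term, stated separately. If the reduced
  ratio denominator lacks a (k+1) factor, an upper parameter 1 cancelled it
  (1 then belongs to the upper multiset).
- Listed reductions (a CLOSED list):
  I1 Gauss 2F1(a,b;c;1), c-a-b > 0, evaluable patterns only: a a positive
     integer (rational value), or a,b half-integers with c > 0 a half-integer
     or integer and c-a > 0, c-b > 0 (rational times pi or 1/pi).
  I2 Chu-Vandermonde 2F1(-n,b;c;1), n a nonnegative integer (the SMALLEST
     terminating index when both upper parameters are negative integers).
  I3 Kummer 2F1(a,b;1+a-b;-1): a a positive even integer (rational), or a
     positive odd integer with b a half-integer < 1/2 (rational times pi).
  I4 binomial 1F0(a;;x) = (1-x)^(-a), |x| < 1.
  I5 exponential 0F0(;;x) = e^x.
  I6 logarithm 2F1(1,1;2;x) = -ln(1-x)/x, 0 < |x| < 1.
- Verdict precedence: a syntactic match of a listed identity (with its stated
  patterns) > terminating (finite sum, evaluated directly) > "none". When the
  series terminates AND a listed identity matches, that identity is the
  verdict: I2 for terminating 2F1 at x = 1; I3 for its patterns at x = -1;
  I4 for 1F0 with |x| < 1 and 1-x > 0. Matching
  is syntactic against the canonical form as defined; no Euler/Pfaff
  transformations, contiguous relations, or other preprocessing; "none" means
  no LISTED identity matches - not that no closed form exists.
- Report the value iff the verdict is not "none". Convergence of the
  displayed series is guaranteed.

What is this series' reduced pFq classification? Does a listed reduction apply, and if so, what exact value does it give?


Reduced: x = -1, 2F1, upper = {-\frac{1}{2}, 2}, lower = {\frac{7}{2}}, C = \frac{9}{5}. Verdict at x = -1: Kummer's theorem (I3) matches (x = -1; c = \frac{7}{2} equals 1+a-b for upper {-\frac{1}{2}, 2}: listed pattern). Sum: \frac{9}{4}.

Key step: with t_0 = \frac{9}{5}, the parameter 4 appears in both the upper and lower lists and cancels.
Consecutive-term ratio: r(k) = -1 * (k-\frac{1}{2}) (k+2) / [(k+\frac{7}{2}) (k+1)] - rational in k. x = -1; t_0 = \frac{9}{5}; negate the roots.


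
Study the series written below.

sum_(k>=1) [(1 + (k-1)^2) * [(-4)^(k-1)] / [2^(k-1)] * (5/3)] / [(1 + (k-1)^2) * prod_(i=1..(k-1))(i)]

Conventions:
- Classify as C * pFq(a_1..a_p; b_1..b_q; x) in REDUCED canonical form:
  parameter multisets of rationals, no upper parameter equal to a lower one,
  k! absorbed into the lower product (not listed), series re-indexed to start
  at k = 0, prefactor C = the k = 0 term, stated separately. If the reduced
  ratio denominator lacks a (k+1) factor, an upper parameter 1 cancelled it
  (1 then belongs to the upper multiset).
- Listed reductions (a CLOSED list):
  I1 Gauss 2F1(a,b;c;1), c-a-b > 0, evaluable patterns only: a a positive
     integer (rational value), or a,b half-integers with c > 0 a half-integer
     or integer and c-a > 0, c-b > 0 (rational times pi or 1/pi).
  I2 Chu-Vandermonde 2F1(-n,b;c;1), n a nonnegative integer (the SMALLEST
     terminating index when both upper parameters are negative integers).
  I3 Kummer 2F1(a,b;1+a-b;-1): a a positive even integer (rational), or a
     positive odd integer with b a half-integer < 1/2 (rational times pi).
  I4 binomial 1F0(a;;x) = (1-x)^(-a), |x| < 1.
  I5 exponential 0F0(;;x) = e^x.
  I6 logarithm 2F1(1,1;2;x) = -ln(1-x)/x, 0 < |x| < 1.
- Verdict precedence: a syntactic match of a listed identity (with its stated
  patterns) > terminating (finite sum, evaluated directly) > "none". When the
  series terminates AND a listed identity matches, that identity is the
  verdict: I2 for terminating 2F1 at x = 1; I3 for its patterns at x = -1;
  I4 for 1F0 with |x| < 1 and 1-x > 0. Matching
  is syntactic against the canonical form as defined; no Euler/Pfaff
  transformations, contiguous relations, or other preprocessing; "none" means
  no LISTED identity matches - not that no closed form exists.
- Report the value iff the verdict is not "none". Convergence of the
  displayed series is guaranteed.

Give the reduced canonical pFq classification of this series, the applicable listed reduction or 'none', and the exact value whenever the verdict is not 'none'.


Classification (C = 5/3): 0F0 with upper {-}, lower {-}, argument x = -2. Verdict: exponential (I5) matches (the 0F0 exponential series at x = -2). Exact value: (5/3) * e^(-2).

Key observation: x = (-2) and the two k-th powers (prefactor 5/3) combine into one argument.
Step ratio: r(k) = (-2) * 1 / [(k+1)] ; factor over Q: parameters, x = (-2), and C = 5/3.


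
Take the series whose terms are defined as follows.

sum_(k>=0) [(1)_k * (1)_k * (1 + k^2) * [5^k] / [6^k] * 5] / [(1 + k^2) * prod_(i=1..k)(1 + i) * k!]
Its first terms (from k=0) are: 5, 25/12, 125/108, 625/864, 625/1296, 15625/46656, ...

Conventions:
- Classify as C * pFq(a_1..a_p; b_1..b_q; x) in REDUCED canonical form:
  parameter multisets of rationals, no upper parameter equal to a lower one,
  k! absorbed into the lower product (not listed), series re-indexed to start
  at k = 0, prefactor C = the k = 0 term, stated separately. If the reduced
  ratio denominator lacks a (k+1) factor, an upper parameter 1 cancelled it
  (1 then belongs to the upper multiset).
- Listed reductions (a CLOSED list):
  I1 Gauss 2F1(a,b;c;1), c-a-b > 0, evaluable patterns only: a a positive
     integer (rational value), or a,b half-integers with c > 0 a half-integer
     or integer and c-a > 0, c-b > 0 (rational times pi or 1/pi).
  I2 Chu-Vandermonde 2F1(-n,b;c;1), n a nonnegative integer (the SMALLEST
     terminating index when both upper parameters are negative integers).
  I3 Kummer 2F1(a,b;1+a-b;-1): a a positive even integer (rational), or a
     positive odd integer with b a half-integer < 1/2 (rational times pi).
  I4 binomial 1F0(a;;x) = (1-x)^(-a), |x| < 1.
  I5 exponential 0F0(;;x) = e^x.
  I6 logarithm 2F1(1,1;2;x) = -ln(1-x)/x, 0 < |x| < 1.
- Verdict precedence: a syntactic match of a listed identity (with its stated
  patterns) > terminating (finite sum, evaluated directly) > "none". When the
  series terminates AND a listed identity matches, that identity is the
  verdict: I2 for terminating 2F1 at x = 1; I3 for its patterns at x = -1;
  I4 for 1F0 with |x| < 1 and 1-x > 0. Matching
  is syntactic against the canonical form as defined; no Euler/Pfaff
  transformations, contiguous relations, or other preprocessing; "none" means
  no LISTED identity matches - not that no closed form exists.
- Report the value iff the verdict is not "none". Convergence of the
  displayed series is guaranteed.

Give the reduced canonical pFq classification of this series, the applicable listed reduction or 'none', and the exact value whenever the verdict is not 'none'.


Key observation: t_0 being 5, the two geometric factors (C = 5, x = 5/6) combine into one argument.
Consecutive-term ratio: r(k) = (5/6) * (k+1) (k+1) / [(k+2) (k+1)] - rational in k, leading ratio (5/6); with t_0 = 5, classification follows.

At argument 5/6: a 2F1 with upper {1, 1}, lower {2}, scaled by C = 5. Verdict: logarithm (I6) applies (the logarithm: parameters (1,1;2), x = 5/6). Hence: (-6) * ln(1/6).


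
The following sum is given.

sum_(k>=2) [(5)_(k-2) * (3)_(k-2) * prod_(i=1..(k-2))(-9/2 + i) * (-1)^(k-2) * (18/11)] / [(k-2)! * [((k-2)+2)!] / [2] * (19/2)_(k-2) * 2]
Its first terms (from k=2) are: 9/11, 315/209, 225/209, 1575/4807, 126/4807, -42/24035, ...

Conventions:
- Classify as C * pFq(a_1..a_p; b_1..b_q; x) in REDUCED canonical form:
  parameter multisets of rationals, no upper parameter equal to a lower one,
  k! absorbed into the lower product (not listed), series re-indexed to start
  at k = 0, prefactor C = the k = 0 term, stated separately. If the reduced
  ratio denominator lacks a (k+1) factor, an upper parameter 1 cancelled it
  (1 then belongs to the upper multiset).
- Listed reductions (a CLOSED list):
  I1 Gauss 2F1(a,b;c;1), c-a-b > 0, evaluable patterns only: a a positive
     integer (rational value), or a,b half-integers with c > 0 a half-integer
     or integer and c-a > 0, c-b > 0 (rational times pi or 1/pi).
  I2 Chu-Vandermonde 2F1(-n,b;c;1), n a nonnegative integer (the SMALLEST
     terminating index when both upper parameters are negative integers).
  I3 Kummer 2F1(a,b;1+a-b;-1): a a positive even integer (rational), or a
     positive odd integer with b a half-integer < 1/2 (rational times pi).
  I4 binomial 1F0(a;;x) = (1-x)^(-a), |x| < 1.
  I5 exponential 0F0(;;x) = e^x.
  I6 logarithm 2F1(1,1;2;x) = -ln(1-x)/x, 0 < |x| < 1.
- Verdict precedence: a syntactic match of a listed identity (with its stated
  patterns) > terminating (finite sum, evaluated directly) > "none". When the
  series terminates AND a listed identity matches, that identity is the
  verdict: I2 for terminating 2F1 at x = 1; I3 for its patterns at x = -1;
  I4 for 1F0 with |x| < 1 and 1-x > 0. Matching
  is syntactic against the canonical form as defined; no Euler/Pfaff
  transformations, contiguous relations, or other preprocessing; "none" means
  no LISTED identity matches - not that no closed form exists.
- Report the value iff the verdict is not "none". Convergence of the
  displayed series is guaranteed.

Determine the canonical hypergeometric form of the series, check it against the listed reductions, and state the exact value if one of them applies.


Reduced: x = -1, 2F1, upper = {-7/2, 5}, lower = {19/2}, C = 9/11. Verdict: the Kummer evaluation I3 fires (x = -1; c = 19/2 equals 1+a-b for upper {-7/2, 5}: listed pattern). Exact value: (626535/524288) * pi.

First insight: t_0 being 9/11, the denominator's factorial ratio (C = 9/11, x = -1) is a lower Pochhammer.
Term ratio: r(k) = (-1) * (k-7/2) (k+5) / [(k+19/2) (k+1)] - rational; roots negated = parameters, x = (-1), C = 9/11.


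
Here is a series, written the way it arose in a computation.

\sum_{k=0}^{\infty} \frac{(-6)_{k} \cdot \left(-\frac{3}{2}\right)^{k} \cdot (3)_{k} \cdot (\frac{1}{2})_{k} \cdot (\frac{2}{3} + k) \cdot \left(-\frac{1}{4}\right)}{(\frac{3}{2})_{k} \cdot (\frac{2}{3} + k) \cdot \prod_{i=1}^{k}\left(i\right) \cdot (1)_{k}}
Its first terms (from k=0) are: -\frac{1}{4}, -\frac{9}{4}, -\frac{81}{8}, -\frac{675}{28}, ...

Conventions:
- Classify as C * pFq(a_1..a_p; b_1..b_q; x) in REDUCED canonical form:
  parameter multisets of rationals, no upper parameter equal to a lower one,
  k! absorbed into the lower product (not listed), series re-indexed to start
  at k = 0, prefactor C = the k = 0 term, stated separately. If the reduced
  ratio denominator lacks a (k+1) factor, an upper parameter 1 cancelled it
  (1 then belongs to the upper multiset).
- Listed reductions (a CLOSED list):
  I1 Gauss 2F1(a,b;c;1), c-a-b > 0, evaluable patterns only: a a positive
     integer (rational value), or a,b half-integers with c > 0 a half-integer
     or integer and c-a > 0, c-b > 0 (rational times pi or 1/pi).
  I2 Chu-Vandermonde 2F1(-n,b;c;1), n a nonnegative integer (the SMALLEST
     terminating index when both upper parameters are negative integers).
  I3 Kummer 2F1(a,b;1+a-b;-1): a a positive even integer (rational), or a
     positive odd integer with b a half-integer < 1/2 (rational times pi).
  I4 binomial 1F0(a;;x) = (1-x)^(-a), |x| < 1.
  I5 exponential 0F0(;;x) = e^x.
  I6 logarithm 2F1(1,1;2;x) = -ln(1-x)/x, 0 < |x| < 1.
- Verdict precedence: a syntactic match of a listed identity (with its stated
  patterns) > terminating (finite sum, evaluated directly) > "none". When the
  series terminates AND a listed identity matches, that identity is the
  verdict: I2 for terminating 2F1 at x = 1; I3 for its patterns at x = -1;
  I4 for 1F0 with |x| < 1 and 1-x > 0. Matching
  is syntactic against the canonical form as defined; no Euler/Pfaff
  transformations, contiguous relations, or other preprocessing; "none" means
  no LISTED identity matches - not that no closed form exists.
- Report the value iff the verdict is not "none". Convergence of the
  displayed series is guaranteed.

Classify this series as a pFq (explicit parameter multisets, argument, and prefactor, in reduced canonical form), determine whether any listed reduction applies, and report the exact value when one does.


Structural cue: t_0 being -\frac{1}{4}, the lower running product (C = -1/4) is a rising factorial.
Step ratio: r(k) = -\frac{3}{2} * (k-6) (k+\frac{1}{2}) (k+3) / [(k+1) (k+\frac{3}{2}) (k+1)] - poly over poly, x = -\frac{3}{2} from leading terms; C = -\frac{1}{4} at k = 0.

Canonical form: C = -\frac{1}{4} times 3F2 with upper {-6, \frac{1}{2}, 3}, lower {1, \frac{3}{2}}, x = -\frac{3}{2}. Verdict: terminating. With -6 upstairs the series is a 7-term polynomial sum; evaluated term by term. Value: -\frac{6166283}{64064}.


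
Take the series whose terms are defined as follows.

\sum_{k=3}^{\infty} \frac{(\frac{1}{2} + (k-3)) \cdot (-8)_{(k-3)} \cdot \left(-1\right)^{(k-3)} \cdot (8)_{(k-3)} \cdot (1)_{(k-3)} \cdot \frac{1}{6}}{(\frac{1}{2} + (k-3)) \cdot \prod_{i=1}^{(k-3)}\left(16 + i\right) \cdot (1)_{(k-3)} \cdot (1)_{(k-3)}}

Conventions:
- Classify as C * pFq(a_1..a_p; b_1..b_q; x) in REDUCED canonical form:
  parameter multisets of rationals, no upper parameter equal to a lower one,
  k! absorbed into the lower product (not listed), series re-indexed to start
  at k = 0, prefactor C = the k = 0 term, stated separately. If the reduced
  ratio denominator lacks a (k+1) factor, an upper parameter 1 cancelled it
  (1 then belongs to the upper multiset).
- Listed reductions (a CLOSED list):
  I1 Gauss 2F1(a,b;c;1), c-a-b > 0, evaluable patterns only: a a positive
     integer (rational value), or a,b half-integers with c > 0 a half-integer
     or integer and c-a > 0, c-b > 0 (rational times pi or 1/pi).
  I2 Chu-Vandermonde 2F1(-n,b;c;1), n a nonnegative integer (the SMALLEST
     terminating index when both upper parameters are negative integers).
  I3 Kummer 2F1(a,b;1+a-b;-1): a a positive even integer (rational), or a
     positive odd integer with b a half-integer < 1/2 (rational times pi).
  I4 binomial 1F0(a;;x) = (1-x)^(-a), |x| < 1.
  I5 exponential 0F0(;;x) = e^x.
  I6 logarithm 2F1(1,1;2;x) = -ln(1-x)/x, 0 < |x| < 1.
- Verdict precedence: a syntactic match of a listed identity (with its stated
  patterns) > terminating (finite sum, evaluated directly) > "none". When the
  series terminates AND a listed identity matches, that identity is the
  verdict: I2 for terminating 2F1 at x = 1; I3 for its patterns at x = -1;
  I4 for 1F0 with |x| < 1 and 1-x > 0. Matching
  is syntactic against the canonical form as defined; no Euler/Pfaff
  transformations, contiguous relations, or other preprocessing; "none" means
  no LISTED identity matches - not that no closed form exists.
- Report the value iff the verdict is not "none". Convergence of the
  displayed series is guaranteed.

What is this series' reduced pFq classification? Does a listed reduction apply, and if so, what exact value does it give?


With C = \frac{1}{6}: the canonical form is 2F1(-8, 8; 17; -1). Verdict: this is Kummer's theorem (I3) (x = -1; c = 17 equals 1+a-b for upper {-8, 8}: listed pattern). Exact value: \frac{13}{3}.

Key step: x = -1 and (1)_k (prefactor 1/6) is k! itself.
Ratio: r(k) = -1 * (k-8) (k+8) / [(k+17) (k+1)] - rational in k, leading ratio -1; with t_0 = \frac{1}{6}, classification follows.


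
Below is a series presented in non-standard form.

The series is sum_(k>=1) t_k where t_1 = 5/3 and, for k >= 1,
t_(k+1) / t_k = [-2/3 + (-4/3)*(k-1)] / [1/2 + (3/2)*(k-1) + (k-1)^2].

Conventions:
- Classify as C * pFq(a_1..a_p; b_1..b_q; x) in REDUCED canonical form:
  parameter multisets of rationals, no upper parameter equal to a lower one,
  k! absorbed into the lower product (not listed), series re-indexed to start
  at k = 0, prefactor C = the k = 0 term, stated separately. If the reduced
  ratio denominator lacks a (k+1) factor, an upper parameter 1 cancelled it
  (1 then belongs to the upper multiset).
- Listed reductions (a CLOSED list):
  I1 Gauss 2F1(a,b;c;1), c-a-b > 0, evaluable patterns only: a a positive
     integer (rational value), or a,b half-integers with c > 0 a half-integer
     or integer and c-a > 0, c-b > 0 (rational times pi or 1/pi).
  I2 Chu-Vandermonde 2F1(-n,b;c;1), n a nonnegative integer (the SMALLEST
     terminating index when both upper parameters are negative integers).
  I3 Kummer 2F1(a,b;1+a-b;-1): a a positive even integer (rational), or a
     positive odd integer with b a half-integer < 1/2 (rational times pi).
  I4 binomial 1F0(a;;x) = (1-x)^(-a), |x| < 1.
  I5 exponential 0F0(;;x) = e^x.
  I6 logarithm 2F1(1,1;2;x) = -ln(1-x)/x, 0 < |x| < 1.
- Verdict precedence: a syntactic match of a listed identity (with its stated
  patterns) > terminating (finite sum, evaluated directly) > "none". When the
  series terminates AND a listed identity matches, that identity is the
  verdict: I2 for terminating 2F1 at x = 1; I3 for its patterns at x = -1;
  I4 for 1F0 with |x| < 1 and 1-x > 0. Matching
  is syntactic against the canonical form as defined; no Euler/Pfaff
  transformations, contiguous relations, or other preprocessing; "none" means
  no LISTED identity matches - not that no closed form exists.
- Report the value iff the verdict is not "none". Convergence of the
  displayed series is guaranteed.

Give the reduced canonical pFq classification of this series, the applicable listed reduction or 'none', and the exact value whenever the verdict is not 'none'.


Prefactor 5/3, argument -4/3: 0F0 with upper {-} over lower {-}. Verdict: the I5 exponential reduction fires (the 0F0 exponential series at x = -4/3). Sum: (5/3) * e^(-4/3).

The tell: t_0 = 5/3 here, and the ratio is unreduced: k + 1/2 divides both sides (prefactor 5/3).
Consecutive-term ratio: r(k) = (-4/3) * 1 / [(k+1)] - poly over poly, x = (-4/3) from leading terms; C = 5/3 at k = 0.
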